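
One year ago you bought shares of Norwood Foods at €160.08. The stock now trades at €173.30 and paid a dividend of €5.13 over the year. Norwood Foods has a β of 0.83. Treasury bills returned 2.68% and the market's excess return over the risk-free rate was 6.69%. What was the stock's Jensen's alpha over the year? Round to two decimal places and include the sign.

+3.23%

Realised HPR = (P1 + D1 − P0) / P0 = (173.30 + 5.13 − 160.08) / 160.08 = 18.35 / 160.08 = 11.4630%
CAPM required = R_f + β·MRP = 2.68% + 0.83 × 6.69% = 8.2327%
α = realised − required = 11.4630% − 8.2327% = +3.23%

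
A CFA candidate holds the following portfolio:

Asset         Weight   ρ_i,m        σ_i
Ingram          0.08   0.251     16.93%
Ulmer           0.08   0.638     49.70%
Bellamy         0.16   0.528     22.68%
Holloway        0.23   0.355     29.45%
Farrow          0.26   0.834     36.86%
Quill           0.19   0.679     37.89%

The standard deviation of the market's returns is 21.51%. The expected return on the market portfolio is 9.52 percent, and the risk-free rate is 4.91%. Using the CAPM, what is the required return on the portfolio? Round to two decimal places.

9.21%

β_Ingram = 0.251 × 16.93% / 21.51% = 0.1976
β_Ulmer = 0.638 × 49.70% / 21.51% = 1.4741
β_Bellamy = 0.528 × 22.68% / 21.51% = 0.5567
β_Holloway = 0.355 × 29.45% / 21.51% = 0.4860
β_Farrow = 0.834 × 36.86% / 21.51% = 1.4292
β_Quill = 0.679 × 37.89% / 21.51% = 1.1961
β_P = Σ w_i β_i = 0.08×0.1976 + 0.08×1.4741 + 0.16×0.5567 + 0.23×0.4860 + 0.26×1.4292 + 0.19×1.1961 = 0.9334
MRP = 9.52% − 4.91% = 4.61%
E(R_P) = R_f + β_P × MRP = 4.91% + 0.9334 × 4.61% = 9.21%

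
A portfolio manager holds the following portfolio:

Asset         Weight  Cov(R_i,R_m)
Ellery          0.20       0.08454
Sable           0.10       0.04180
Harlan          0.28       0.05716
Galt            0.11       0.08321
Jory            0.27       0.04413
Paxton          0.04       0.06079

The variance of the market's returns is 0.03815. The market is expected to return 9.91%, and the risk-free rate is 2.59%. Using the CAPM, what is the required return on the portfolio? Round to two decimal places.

β_Ellery = 0.08454 / 0.03815 = 2.2160
β_Sable = 0.04180 / 0.03815 = 1.0957
β_Harlan = 0.05716 / 0.03815 = 1.4983
β_Galt = 0.08321 / 0.03815 = 2.1811
β_Jory = 0.04413 / 0.03815 = 1.1567
β_Paxton = 0.06079 / 0.03815 = 1.5934
β_P = Σ w_i β_i = 0.20×2.2160 + 0.10×1.0957 + 0.28×1.4983 + 0.11×2.1811 + 0.27×1.1567 + 0.04×1.5934 = 1.5883
MRP = 9.91% − 2.59% = 7.32%
E(R_P) = R_f + β_P × MRP = 2.59% + 1.5883 × 7.32% = 14.22%

14.22%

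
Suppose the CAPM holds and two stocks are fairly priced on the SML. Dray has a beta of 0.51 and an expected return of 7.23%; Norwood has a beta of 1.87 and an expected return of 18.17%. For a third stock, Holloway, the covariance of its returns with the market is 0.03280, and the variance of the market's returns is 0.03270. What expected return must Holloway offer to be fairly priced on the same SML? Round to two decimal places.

MRP = (18.17% − 7.23%) / (1.87 − 0.51) = 8.0441%
R_f = 7.23% − 0.51 × 8.0441% = 3.1275%
β_Holloway = Cov / Var(R_m) = 0.03280 / 0.03270 = 1.0031
E(R_Holloway) = R_f + β × MRP = 3.1275% + 1.0031 × 8.0441% = 11.20%

11.20%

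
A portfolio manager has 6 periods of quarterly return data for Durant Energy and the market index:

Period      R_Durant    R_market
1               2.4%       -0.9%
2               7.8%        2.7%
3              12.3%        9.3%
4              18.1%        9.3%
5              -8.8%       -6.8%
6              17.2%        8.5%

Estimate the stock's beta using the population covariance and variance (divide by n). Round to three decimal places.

Mean R_i = (2.4 + 7.8 + 12.3 + 18.1 − 8.8 + 17.2) / 6 = 8.1667%
Mean R_m = (-0.9 + 2.7 + 9.3 + 9.3 − 6.8 + 8.5) / 6 = 3.6833%
Σ(R_i − R̄_i)(R_m − R̄_m) = 327.1767  ⇒  Cov = 327.1767 / 6 = 54.5295
Σ(R_m − R̄_m)² = 218.1683  ⇒  Var(R_m) = 218.1683 / 6 = 36.3614
β = Cov / Var(R_m) = 54.5295 / 36.3614 = 1.4997

1.500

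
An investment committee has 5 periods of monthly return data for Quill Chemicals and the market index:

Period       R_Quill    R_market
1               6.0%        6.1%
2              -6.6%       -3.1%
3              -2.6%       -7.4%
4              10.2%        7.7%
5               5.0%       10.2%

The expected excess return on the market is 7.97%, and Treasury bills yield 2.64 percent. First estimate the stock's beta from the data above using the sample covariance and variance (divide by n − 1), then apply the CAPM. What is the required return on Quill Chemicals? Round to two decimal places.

Mean R_i = (6.0 − 6.6 − 2.6 + 10.2 + 5.0) / 5 = 2.4000%
Mean R_m = (6.1 − 3.1 − 7.4 + 7.7 + 10.2) / 5 = 2.7000%
Σ(R_i − R̄_i)(R_m − R̄_m) = 173.4400  ⇒  Cov = 173.4400 / 4 = 43.3600
Σ(R_m − R̄_m)² = 228.4600  ⇒  Var(R_m) = 228.4600 / 4 = 57.1150
β = Cov / Var(R_m) = 43.3600 / 57.1150 = 0.7592
E(R) = R_f + β × MRP = 2.64% + 0.7592 × 7.97% = 8.69%

8.69%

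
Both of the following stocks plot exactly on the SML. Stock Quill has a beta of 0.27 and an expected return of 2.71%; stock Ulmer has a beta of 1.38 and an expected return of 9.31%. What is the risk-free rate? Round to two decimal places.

1.10%

Both satisfy E(R) = R_f + β·MRP, so the slope of the SML is
MRP = (9.31% − 2.71%) / (1.38 − 0.27) = 6.60% / 1.11 = 5.9459%
R_f = E(R_Quill) − β_Quill·MRP = 2.71% − 0.27 × 5.9459% = 1.1046%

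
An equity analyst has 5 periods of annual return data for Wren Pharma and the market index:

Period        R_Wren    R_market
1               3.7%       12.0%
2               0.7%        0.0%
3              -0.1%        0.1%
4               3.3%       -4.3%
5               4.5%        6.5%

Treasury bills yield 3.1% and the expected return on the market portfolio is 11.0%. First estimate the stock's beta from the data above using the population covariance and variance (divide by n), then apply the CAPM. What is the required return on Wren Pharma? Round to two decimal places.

4.30%

Mean R_i = (3.7 + 0.7 − 0.1 + 3.3 + 4.5) / 5 = 2.4200%
Mean R_m = (12.0 + 0.0 + 0.1 − 4.3 + 6.5) / 5 = 2.8600%
Σ(R_i − R̄_i)(R_m − R̄_m) = 24.8440  ⇒  Cov = 24.8440 / 5 = 4.9688
Σ(R_m − R̄_m)² = 163.8520  ⇒  Var(R_m) = 163.8520 / 5 = 32.7704
β = Cov / Var(R_m) = 4.9688 / 32.7704 = 0.1516
MRP = 11.0% − 3.1% = 7.90%
E(R) = R_f + β × MRP = 3.1% + 0.1516 × 7.9% = 4.30%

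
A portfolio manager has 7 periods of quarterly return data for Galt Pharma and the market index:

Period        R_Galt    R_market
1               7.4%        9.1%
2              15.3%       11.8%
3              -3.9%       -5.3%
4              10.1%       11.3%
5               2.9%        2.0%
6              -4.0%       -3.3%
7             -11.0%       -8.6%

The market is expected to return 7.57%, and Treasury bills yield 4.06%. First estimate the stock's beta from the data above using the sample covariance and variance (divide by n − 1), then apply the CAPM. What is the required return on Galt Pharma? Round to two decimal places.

7.82%

Mean R_i = (7.4 + 15.3 − 3.9 + 10.1 + 2.9 − 4.0 − 11.0) / 7 = 2.4000%
Mean R_m = (9.1 + 11.8 − 5.3 + 11.3 + 2.0 − 3.3 − 8.6) / 7 = 2.4286%
Σ(R_i − R̄_i)(R_m − R̄_m) = 455.4800  ⇒  Cov = 455.4800 / 6 = 75.9133
Σ(R_m − R̄_m)² = 425.3943  ⇒  Var(R_m) = 425.3943 / 6 = 70.8991
β = Cov / Var(R_m) = 75.9133 / 70.8991 = 1.0707
MRP = 7.57% − 4.06% = 3.51%
E(R) = R_f + β × MRP = 4.06% + 1.0707 × 3.51% = 7.82%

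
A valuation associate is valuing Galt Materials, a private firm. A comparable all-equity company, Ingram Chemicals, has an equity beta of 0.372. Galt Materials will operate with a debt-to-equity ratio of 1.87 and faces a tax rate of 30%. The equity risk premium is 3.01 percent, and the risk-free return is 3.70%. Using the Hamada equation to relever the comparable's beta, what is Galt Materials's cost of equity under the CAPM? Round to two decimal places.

6.29%

β_L = β_U × [1 + (1 − t)(D/E)] = 0.372 × [1 + (1 − 0.30) × 1.87]
    = 0.372 × [1 + 0.70 × 1.87] = 0.372 × 2.3090 = 0.8589
E(R) = R_f + β_L × MRP = 3.70% + 0.8589 × 3.01% = 6.29%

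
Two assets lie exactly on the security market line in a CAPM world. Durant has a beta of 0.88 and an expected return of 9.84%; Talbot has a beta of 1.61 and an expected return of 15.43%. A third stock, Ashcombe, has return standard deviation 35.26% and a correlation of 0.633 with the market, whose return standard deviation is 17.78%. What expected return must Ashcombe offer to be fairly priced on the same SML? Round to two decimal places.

MRP = (15.43% − 9.84%) / (1.61 − 0.88) = 7.6575%
R_f = 9.84% − 0.88 × 7.6575% = 3.1014%
β_Ashcombe = ρ·σ_i/σ_m = 0.633 × 35.26 / 17.78 = 1.2553
E(R_Ashcombe) = R_f + β × MRP = 3.1014% + 1.2553 × 7.6575% = 12.71%

12.71%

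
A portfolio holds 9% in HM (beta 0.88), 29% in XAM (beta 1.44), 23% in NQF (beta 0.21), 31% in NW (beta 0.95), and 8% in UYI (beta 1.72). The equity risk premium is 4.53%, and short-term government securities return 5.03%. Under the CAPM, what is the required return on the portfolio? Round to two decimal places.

β_P = Σ w_i β_i = 0.09×0.88 + 0.29×1.44 + 0.23×0.21 + 0.31×0.95 + 0.08×1.72 = 0.9772
E(R_P) = R_f + β_P × MRP = 5.03% + 0.9772 × 4.53% = 9.46%

9.46%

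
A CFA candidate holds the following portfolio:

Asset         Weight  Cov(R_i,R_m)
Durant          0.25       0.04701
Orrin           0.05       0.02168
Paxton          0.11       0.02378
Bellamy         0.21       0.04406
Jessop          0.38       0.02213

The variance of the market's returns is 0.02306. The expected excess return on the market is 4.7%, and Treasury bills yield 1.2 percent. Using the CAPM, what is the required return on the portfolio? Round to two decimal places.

7.95%

β_Durant = 0.04701 / 0.02306 = 2.0386
β_Orrin = 0.02168 / 0.02306 = 0.9402
β_Paxton = 0.02378 / 0.02306 = 1.0312
β_Bellamy = 0.04406 / 0.02306 = 1.9107
β_Jessop = 0.02213 / 0.02306 = 0.9597
β_P = Σ w_i β_i = 0.25×2.0386 + 0.05×0.9402 + 0.11×1.0312 + 0.21×1.9107 + 0.38×0.9597 = 1.4360
E(R_P) = R_f + β_P × MRP = 1.2% + 1.4360 × 4.7% = 7.95%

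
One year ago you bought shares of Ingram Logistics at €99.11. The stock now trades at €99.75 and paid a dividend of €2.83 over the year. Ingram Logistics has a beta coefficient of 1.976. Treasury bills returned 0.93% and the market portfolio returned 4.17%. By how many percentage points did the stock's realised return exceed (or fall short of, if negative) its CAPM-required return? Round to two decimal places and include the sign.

-3.83%

Realised HPR = (P1 + D1 − P0) / P0 = (99.75 + 2.83 − 99.11) / 99.11 = 3.47 / 99.11 = 3.5012%
MRP = 4.17% − 0.93% = 3.24%
CAPM required = R_f + β·MRP = 0.93% + 1.976 × 3.24% = 7.33224%
α = realised − required = 3.5012% − 7.33224% = -3.83%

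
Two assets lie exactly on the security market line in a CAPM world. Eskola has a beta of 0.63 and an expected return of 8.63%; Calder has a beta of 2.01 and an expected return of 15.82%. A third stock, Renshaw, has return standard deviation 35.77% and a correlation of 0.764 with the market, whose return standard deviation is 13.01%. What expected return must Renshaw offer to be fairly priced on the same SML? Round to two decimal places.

16.29%

MRP = (15.82% − 8.63%) / (2.01 − 0.63) = 5.2101%
R_f = 8.63% − 0.63 × 5.2101% = 5.3476%
β_Renshaw = ρ·σ_i/σ_m = 0.764 × 35.77 / 13.01 = 2.1006
E(R_Renshaw) = R_f + β × MRP = 5.3476% + 2.1006 × 5.2101% = 16.29%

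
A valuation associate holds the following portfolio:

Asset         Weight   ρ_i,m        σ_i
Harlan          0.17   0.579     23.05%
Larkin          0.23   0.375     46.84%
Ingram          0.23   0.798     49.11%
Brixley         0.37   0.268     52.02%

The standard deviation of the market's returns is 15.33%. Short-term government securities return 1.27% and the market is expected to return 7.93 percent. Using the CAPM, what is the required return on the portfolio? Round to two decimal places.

10.17%

β_Harlan = 0.579 × 23.05% / 15.33% = 0.8706
β_Larkin = 0.375 × 46.84% / 15.33% = 1.1458
β_Ingram = 0.798 × 49.11% / 15.33% = 2.5564
β_Brixley = 0.268 × 52.02% / 15.33% = 0.9094
β_P = Σ w_i β_i = 0.17×0.8706 + 0.23×1.1458 + 0.23×2.5564 + 0.37×0.9094 = 1.3360
MRP = 7.93% − 1.27% = 6.66%
E(R_P) = R_f + β_P × MRP = 1.27% + 1.3360 × 6.66% = 10.17%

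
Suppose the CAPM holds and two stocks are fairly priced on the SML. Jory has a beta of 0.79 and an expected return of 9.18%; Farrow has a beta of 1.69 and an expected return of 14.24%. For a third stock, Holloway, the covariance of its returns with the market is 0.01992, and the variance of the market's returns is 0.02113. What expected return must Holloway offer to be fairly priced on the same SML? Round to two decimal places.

10.04%

MRP = (14.24% − 9.18%) / (1.69 − 0.79) = 5.6222%
R_f = 9.18% − 0.79 × 5.6222% = 4.7385%
β_Holloway = Cov / Var(R_m) = 0.01992 / 0.02113 = 0.9427
E(R_Holloway) = R_f + β × MRP = 4.7385% + 0.9427 × 5.6222% = 10.04%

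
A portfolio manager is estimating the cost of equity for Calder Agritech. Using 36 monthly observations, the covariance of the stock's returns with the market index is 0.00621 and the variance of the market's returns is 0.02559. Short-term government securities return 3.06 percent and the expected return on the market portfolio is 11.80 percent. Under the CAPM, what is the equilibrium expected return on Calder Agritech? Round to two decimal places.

5.18%

β = Cov(R_i, R_m) / Var(R_m) = 0.00621 / 0.02559 = 0.2427
MRP = 11.80% − 3.06% = 8.74%
E(R) = R_f + β × MRP = 3.06% + 0.2427 × 8.74% = 5.18%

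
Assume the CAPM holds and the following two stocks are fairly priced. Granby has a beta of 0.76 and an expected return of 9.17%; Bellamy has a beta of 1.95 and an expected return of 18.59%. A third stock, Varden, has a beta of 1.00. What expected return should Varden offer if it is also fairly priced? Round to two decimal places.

MRP (SML slope) = (18.59% − 9.17%) / (1.95 − 0.76) = 9.42% / 1.19 = 7.9160%
R_f (intercept) = 9.17% − 0.76 × 7.9160% = 3.1538%
E(R_Varden) = R_f + β × MRP = 3.1538% + 1.00 × 7.9160% = 11.07%

11.07%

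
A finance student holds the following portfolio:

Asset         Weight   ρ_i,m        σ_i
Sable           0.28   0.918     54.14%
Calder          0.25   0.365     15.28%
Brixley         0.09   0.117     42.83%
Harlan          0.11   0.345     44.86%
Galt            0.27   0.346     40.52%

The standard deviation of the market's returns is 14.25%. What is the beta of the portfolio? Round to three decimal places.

β_Sable = 0.918 × 54.14% / 14.25% = 3.4878
β_Calder = 0.365 × 15.28% / 14.25% = 0.3914
β_Brixley = 0.117 × 42.83% / 14.25% = 0.3517
β_Harlan = 0.345 × 44.86% / 14.25% = 1.0861
β_Galt = 0.346 × 40.52% / 14.25% = 0.9839
β_P = Σ w_i β_i = 0.28×3.4878 + 0.25×0.3914 + 0.09×0.3517 + 0.11×1.0861 + 0.27×0.9839 = 1.4912

1.491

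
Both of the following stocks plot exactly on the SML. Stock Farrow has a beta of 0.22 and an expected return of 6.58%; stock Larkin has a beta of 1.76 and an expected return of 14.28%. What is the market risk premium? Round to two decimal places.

5.00%

Both satisfy E(R) = R_f + β·MRP, so the slope of the SML is
MRP = (14.28% − 6.58%) / (1.76 − 0.22) = 7.70% / 1.54 = 5.0000%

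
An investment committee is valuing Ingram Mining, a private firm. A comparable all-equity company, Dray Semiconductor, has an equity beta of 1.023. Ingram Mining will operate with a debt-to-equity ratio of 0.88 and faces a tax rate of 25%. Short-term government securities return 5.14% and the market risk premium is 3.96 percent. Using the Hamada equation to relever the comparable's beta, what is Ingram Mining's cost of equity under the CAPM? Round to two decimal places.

11.86%

β_L = β_U × [1 + (1 − t)(D/E)] = 1.023 × [1 + (1 − 0.25) × 0.88]
    = 1.023 × [1 + 0.75 × 0.88] = 1.023 × 1.6600 = 1.6982
E(R) = R_f + β_L × MRP = 5.14% + 1.6982 × 3.96% = 11.86%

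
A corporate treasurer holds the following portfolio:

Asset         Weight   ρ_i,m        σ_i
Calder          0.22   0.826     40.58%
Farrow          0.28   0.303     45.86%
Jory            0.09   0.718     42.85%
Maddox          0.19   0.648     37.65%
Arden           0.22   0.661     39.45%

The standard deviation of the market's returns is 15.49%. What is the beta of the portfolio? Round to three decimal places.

1.576

β_Calder = 0.826 × 40.58% / 15.49% = 2.1639
β_Farrow = 0.303 × 45.86% / 15.49% = 0.8971
β_Jory = 0.718 × 42.85% / 15.49% = 1.9862
β_Maddox = 0.648 × 37.65% / 15.49% = 1.5750
β_Arden = 0.661 × 39.45% / 15.49% = 1.6834
β_P = Σ w_i β_i = 0.22×2.1639 + 0.28×0.8971 + 0.09×1.9862 + 0.19×1.5750 + 0.22×1.6834 = 1.5756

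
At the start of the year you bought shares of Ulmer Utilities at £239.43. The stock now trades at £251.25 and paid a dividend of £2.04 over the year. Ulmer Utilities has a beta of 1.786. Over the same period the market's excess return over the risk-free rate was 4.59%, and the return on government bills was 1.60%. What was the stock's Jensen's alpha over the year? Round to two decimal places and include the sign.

-4.01%

Realised HPR = (P1 + D1 − P0) / P0 = (251.25 + 2.04 − 239.43) / 239.43 = 13.86 / 239.43 = 5.7887%
CAPM required = R_f + β·MRP = 1.60% + 1.786 × 4.59% = 9.79774%
α = realised − required = 5.7887% − 9.79774% = -4.01%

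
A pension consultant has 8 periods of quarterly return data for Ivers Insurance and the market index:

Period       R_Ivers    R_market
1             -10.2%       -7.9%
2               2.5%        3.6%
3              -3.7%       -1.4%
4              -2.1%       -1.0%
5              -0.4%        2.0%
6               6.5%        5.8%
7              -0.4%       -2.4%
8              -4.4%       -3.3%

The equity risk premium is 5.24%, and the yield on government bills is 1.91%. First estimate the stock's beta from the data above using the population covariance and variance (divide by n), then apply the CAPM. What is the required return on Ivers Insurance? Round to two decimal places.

Mean R_i = (-10.2 + 2.5 − 3.7 − 2.1 − 0.4 + 6.5 − 0.4 − 4.4) / 8 = -1.5250%
Mean R_m = (-7.9 + 3.6 − 1.4 − 1.0 + 2.0 + 5.8 − 2.4 − 3.3) / 8 = -0.5750%
Σ(R_i − R̄_i)(R_m − R̄_m) = 142.2250  ⇒  Cov = 142.2250 / 8 = 17.7781
Σ(R_m − R̄_m)² = 129.9750  ⇒  Var(R_m) = 129.9750 / 8 = 16.2469
β = Cov / Var(R_m) = 17.7781 / 16.2469 = 1.0942
E(R) = R_f + β × MRP = 1.91% + 1.0942 × 5.24% = 7.64%

7.64%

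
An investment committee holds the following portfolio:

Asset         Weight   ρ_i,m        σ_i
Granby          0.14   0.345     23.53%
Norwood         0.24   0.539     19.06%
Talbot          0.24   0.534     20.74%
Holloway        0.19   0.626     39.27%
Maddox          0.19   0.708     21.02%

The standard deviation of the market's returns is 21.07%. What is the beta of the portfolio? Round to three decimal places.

0.653

β_Granby = 0.345 × 23.53% / 21.07% = 0.3853
β_Norwood = 0.539 × 19.06% / 21.07% = 0.4876
β_Talbot = 0.534 × 20.74% / 21.07% = 0.5256
β_Holloway = 0.626 × 39.27% / 21.07% = 1.1667
β_Maddox = 0.708 × 21.02% / 21.07% = 0.7063
β_P = Σ w_i β_i = 0.14×0.3853 + 0.24×0.4876 + 0.24×0.5256 + 0.19×1.1667 + 0.19×0.7063 = 0.6530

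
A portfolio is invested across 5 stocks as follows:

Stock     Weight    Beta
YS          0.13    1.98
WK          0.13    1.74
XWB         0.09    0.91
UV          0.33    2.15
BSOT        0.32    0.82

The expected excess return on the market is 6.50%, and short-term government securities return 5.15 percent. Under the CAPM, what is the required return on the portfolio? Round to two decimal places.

15.14%

β_P = Σ w_i β_i = 0.13×1.98 + 0.13×1.74 + 0.09×0.91 + 0.33×2.15 + 0.32×0.82 = 1.5374
E(R_P) = R_f + β_P × MRP = 5.15% + 1.5374 × 6.50% = 15.14%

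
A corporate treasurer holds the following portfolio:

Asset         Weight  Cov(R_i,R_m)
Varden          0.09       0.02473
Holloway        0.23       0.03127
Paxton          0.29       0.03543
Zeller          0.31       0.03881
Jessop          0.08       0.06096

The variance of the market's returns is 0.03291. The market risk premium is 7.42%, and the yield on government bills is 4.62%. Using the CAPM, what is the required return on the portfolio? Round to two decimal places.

12.87%

β_Varden = 0.02473 / 0.03291 = 0.7514
β_Holloway = 0.03127 / 0.03291 = 0.9502
β_Paxton = 0.03543 / 0.03291 = 1.0766
β_Zeller = 0.03881 / 0.03291 = 1.1793
β_Jessop = 0.06096 / 0.03291 = 1.8523
β_P = Σ w_i β_i = 0.09×0.7514 + 0.23×0.9502 + 0.29×1.0766 + 0.31×1.1793 + 0.08×1.8523 = 1.1122
E(R_P) = R_f + β_P × MRP = 4.62% + 1.1122 × 7.42% = 12.87%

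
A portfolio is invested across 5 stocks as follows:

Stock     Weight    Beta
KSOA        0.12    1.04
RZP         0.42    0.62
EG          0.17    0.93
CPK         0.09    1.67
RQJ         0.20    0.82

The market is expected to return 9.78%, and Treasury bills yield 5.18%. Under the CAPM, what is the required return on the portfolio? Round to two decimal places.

β_P = Σ w_i β_i = 0.12×1.04 + 0.42×0.62 + 0.17×0.93 + 0.09×1.67 + 0.20×0.82 = 0.8576
MRP = 9.78% − 5.18% = 4.60%
E(R_P) = R_f + β_P × MRP = 5.18% + 0.8576 × 4.60% = 9.12%

9.12%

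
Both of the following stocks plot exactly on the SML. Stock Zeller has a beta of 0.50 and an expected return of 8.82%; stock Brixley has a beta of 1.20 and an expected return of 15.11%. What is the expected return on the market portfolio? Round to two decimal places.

Both satisfy E(R) = R_f + β·MRP, so the slope of the SML is
MRP = (15.11% − 8.82%) / (1.20 − 0.50) = 6.29% / 0.70 = 8.9857%
R_f = E(R_Zeller) − β_Zeller·MRP = 8.82% − 0.50 × 8.9857% = 4.3272%
E(R_m) = R_f + MRP = 4.3272% + 8.9857% = 13.31%

13.31%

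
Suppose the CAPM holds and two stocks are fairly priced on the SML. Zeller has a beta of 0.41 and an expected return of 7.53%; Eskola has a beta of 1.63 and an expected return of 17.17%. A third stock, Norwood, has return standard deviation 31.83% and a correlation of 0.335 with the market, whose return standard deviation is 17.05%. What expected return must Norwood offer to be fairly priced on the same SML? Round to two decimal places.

9.23%

MRP = (17.17% − 7.53%) / (1.63 − 0.41) = 7.9016%
R_f = 7.53% − 0.41 × 7.9016% = 4.2903%
β_Norwood = ρ·σ_i/σ_m = 0.335 × 31.83 / 17.05 = 0.6254
E(R_Norwood) = R_f + β × MRP = 4.2903% + 0.6254 × 7.9016% = 9.23%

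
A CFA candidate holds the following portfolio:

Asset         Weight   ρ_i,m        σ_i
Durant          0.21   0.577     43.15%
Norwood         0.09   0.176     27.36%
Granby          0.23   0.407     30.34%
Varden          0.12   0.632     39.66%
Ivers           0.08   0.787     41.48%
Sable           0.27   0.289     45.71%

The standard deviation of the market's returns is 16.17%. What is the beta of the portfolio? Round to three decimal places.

β_Durant = 0.577 × 43.15% / 16.17% = 1.5397
β_Norwood = 0.176 × 27.36% / 16.17% = 0.2978
β_Granby = 0.407 × 30.34% / 16.17% = 0.7637
β_Varden = 0.632 × 39.66% / 16.17% = 1.5501
β_Ivers = 0.787 × 41.48% / 16.17% = 2.0188
β_Sable = 0.289 × 45.71% / 16.17% = 0.8170
β_P = Σ w_i β_i = 0.21×1.5397 + 0.09×0.2978 + 0.23×0.7637 + 0.12×1.5501 + 0.08×2.0188 + 0.27×0.8170 = 1.0939

1.094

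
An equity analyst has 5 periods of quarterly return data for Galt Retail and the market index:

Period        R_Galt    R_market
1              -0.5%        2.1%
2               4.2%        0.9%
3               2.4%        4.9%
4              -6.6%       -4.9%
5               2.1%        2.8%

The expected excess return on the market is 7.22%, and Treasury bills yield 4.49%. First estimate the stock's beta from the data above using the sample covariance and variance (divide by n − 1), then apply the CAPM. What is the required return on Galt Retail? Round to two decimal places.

Mean R_i = (-0.5 + 4.2 + 2.4 − 6.6 + 2.1) / 5 = 0.3200%
Mean R_m = (2.1 + 0.9 + 4.9 − 4.9 + 2.8) / 5 = 1.1600%
Σ(R_i − R̄_i)(R_m − R̄_m) = 50.8540  ⇒  Cov = 50.8540 / 4 = 12.7135
Σ(R_m − R̄_m)² = 54.3520  ⇒  Var(R_m) = 54.3520 / 4 = 13.5880
β = Cov / Var(R_m) = 12.7135 / 13.5880 = 0.9356
E(R) = R_f + β × MRP = 4.49% + 0.9356 × 7.22% = 11.25%

11.25%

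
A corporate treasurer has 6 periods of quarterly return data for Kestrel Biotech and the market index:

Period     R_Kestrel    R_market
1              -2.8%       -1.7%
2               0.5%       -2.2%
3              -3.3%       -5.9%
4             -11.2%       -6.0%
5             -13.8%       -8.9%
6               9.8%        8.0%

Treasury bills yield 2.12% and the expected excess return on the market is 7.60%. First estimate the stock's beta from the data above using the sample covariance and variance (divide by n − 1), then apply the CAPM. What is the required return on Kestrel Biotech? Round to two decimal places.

12.25%

Mean R_i = (-2.8 + 0.5 − 3.3 − 11.2 − 13.8 + 9.8) / 6 = -3.4667%
Mean R_m = (-1.7 − 2.2 − 5.9 − 6.0 − 8.9 + 8.0) / 6 = -2.7833%
Σ(R_i − R̄_i)(R_m − R̄_m) = 233.6567  ⇒  Cov = 233.6567 / 5 = 46.7313
Σ(R_m − R̄_m)² = 175.2683  ⇒  Var(R_m) = 175.2683 / 5 = 35.0537
β = Cov / Var(R_m) = 46.7313 / 35.0537 = 1.3331
E(R) = R_f + β × MRP = 2.12% + 1.3331 × 7.60% = 12.25%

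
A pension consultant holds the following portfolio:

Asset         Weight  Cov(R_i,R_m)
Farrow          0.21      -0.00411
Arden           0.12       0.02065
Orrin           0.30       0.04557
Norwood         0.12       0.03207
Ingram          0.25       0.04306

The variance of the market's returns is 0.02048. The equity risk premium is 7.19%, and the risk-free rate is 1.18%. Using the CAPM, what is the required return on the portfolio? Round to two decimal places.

β_Farrow = -0.00411 / 0.02048 = -0.2007
β_Arden = 0.02065 / 0.02048 = 1.0083
β_Orrin = 0.04557 / 0.02048 = 2.2251
β_Norwood = 0.03207 / 0.02048 = 1.5659
β_Ingram = 0.04306 / 0.02048 = 2.1025
β_P = Σ w_i β_i = 0.21×-0.2007 + 0.12×1.0083 + 0.30×2.2251 + 0.12×1.5659 + 0.25×2.1025 = 1.4599
E(R_P) = R_f + β_P × MRP = 1.18% + 1.4599 × 7.19% = 11.68%

11.68%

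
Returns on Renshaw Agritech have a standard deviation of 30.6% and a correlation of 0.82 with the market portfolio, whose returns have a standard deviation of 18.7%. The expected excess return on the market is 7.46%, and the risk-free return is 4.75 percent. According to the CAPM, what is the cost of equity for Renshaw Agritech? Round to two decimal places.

β = ρ × σ_i / σ_m = 0.82 × 30.6% / 18.7% = 1.3418
E(R) = 4.75% + 1.3418 × 7.46% = 14.76%

14.76%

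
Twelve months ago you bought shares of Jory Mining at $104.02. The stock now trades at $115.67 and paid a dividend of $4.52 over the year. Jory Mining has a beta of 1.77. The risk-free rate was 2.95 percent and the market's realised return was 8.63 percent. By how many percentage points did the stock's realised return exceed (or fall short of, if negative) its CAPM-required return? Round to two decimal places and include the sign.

Realised HPR = (P1 + D1 − P0) / P0 = (115.67 + 4.52 − 104.02) / 104.02 = 16.17 / 104.02 = 15.5451%
MRP = 8.63% − 2.95% = 5.68%
CAPM required = R_f + β·MRP = 2.95% + 1.77 × 5.68% = 13.0036%
α = realised − required = 15.5451% − 13.0036% = +2.54%

+2.54%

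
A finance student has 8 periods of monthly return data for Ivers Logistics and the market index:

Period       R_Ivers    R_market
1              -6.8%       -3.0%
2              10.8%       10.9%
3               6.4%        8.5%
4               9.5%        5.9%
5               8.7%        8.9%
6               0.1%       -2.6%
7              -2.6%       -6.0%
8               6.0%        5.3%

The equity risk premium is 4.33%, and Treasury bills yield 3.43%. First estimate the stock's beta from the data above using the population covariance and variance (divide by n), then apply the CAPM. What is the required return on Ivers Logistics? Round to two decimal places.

Mean R_i = (-6.8 + 10.8 + 6.4 + 9.5 + 8.7 + 0.1 − 2.6 + 6.0) / 8 = 4.0125%
Mean R_m = (-3.0 + 10.9 + 8.5 + 5.9 + 8.9 − 2.6 − 6.0 + 5.3) / 8 = 3.4875%
Σ(R_i − R̄_i)(R_m − R̄_m) = 261.1913  ⇒  Cov = 261.1913 / 8 = 32.6489
Σ(R_m − R̄_m)² = 287.6288  ⇒  Var(R_m) = 287.6288 / 8 = 35.9536
β = Cov / Var(R_m) = 32.6489 / 35.9536 = 0.9081
E(R) = R_f + β × MRP = 3.43% + 0.9081 × 4.33% = 7.36%

7.36%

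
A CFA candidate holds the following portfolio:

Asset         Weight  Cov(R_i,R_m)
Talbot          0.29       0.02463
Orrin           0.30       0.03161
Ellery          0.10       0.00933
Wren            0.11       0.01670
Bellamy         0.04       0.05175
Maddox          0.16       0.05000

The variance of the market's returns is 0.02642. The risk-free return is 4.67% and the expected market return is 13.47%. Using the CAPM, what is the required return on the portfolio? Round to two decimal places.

14.48%

β_Talbot = 0.02463 / 0.02642 = 0.9322
β_Orrin = 0.03161 / 0.02642 = 1.1964
β_Ellery = 0.00933 / 0.02642 = 0.3531
β_Wren = 0.01670 / 0.02642 = 0.6321
β_Bellamy = 0.05175 / 0.02642 = 1.9587
β_Maddox = 0.05000 / 0.02642 = 1.8925
β_P = Σ w_i β_i = 0.29×0.9322 + 0.30×1.1964 + 0.10×0.3531 + 0.11×0.6321 + 0.04×1.9587 + 0.16×1.8925 = 1.1152
MRP = 13.47% − 4.67% = 8.80%
E(R_P) = R_f + β_P × MRP = 4.67% + 1.1152 × 8.80% = 14.48%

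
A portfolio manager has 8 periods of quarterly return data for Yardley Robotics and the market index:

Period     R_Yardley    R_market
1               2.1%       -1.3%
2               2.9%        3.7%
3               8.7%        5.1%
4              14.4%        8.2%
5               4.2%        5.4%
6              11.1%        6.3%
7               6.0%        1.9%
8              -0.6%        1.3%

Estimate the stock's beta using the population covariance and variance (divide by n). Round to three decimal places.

Mean R_i = (2.1 + 2.9 + 8.7 + 14.4 + 4.2 + 11.1 + 6.0 − 0.6) / 8 = 6.1000%
Mean R_m = (-1.3 + 3.7 + 5.1 + 8.2 + 5.4 + 6.3 + 1.9 + 1.3) / 8 = 3.8250%
Σ(R_i − R̄_i)(R_m − R̄_m) = 87.0200  ⇒  Cov = 87.0200 / 8 = 10.8775
Σ(R_m − R̄_m)² = 65.7350  ⇒  Var(R_m) = 65.7350 / 8 = 8.2169
β = Cov / Var(R_m) = 10.8775 / 8.2169 = 1.3238

1.324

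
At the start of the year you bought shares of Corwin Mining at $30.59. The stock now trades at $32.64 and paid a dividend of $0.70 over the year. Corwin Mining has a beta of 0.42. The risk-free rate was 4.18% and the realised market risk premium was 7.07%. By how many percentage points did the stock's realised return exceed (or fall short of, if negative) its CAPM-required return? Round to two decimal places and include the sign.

+1.84%

Realised HPR = (P1 + D1 − P0) / P0 = (32.64 + 0.70 − 30.59) / 30.59 = 2.75 / 30.59 = 8.9899%
CAPM required = R_f + β·MRP = 4.18% + 0.42 × 7.07% = 7.1494%
α = realised − required = 8.9899% − 7.1494% = +1.84%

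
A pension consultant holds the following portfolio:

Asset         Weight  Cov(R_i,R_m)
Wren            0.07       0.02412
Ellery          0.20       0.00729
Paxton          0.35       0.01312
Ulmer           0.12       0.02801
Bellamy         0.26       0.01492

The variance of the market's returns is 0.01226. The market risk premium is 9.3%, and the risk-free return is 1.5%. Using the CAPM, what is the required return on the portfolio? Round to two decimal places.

12.86%

β_Wren = 0.02412 / 0.01226 = 1.9674
β_Ellery = 0.00729 / 0.01226 = 0.5946
β_Paxton = 0.01312 / 0.01226 = 1.0701
β_Ulmer = 0.02801 / 0.01226 = 2.2847
β_Bellamy = 0.01492 / 0.01226 = 1.2170
β_P = Σ w_i β_i = 0.07×1.9674 + 0.20×0.5946 + 0.35×1.0701 + 0.12×2.2847 + 0.26×1.2170 = 1.2218
E(R_P) = R_f + β_P × MRP = 1.5% + 1.2218 × 9.3% = 12.86%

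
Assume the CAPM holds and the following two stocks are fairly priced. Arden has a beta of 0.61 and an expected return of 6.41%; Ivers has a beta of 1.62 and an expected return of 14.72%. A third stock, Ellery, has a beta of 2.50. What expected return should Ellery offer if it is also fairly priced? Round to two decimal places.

MRP (SML slope) = (14.72% − 6.41%) / (1.62 − 0.61) = 8.31% / 1.01 = 8.2277%
R_f (intercept) = 6.41% − 0.61 × 8.2277% = 1.3911%
E(R_Ellery) = R_f + β × MRP = 1.3911% + 2.50 × 8.2277% = 21.96%

21.96%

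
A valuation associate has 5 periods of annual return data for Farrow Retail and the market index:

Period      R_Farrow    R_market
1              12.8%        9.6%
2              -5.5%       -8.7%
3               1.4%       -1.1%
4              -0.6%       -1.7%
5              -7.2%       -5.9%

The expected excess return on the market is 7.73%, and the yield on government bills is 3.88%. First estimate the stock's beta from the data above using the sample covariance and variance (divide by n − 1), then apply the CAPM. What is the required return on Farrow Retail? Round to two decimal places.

12.38%

Mean R_i = (12.8 − 5.5 + 1.4 − 0.6 − 7.2) / 5 = 0.1800%
Mean R_m = (9.6 − 8.7 − 1.1 − 1.7 − 5.9) / 5 = -1.5600%
Σ(R_i − R̄_i)(R_m − R̄_m) = 214.0940  ⇒  Cov = 214.0940 / 4 = 53.5235
Σ(R_m − R̄_m)² = 194.5920  ⇒  Var(R_m) = 194.5920 / 4 = 48.6480
β = Cov / Var(R_m) = 53.5235 / 48.6480 = 1.1002
E(R) = R_f + β × MRP = 3.88% + 1.1002 × 7.73% = 12.38%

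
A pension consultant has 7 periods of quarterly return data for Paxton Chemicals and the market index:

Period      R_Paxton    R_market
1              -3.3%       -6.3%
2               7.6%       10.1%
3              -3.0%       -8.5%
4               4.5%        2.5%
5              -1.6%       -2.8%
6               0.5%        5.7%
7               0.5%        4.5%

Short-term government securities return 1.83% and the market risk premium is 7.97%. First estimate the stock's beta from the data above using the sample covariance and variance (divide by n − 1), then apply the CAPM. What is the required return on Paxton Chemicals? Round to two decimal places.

Mean R_i = (-3.3 + 7.6 − 3.0 + 4.5 − 1.6 + 0.5 + 0.5) / 7 = 0.7429%
Mean R_m = (-6.3 + 10.1 − 8.5 + 2.5 − 2.8 + 5.7 + 4.5) / 7 = 0.7429%
Σ(R_i − R̄_i)(R_m − R̄_m) = 140.0171  ⇒  Cov = 140.0171 / 6 = 23.3362
Σ(R_m − R̄_m)² = 276.9171  ⇒  Var(R_m) = 276.9171 / 6 = 46.1529
β = Cov / Var(R_m) = 23.3362 / 46.1529 = 0.5056
E(R) = R_f + β × MRP = 1.83% + 0.5056 × 7.97% = 5.86%

5.86%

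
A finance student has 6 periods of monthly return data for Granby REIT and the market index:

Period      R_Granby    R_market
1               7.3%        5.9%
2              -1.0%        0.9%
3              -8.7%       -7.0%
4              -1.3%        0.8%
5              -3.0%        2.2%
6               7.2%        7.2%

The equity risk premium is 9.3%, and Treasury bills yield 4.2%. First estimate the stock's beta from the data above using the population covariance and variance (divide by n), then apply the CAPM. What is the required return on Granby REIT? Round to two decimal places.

Mean R_i = (7.3 − 1.0 − 8.7 − 1.3 − 3.0 + 7.2) / 6 = 0.0833%
Mean R_m = (5.9 + 0.9 − 7.0 + 0.8 + 2.2 + 7.2) / 6 = 1.6667%
Σ(R_i − R̄_i)(R_m − R̄_m) = 146.4367  ⇒  Cov = 146.4367 / 6 = 24.4061
Σ(R_m − R̄_m)² = 125.2733  ⇒  Var(R_m) = 125.2733 / 6 = 20.8789
β = Cov / Var(R_m) = 24.4061 / 20.8789 = 1.1689
E(R) = R_f + β × MRP = 4.2% + 1.1689 × 9.3% = 15.07%

15.07%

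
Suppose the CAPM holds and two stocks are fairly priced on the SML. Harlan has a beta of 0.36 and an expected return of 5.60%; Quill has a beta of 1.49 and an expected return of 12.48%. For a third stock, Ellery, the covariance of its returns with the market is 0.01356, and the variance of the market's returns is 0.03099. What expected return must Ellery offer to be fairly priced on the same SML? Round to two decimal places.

MRP = (12.48% − 5.60%) / (1.49 − 0.36) = 6.0885%
R_f = 5.60% − 0.36 × 6.0885% = 3.4081%
β_Ellery = Cov / Var(R_m) = 0.01356 / 0.03099 = 0.4376
E(R_Ellery) = R_f + β × MRP = 3.4081% + 0.4376 × 6.0885% = 6.07%

6.07%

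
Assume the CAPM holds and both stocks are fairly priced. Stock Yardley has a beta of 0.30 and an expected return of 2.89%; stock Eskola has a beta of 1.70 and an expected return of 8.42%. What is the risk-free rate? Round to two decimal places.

1.71%

Both satisfy E(R) = R_f + β·MRP, so the slope of the SML is
MRP = (8.42% − 2.89%) / (1.70 − 0.30) = 5.53% / 1.40 = 3.9500%
R_f = E(R_Yardley) − β_Yardley·MRP = 2.89% − 0.30 × 3.9500% = 1.7050%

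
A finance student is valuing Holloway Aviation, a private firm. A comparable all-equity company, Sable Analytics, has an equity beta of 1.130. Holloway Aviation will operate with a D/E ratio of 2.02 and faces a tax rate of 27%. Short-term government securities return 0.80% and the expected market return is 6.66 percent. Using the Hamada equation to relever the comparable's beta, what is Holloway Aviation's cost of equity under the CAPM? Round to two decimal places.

17.19%

β_L = β_U × [1 + (1 − t)(D/E)] = 1.130 × [1 + (1 − 0.27) × 2.02]
    = 1.130 × [1 + 0.73 × 2.02] = 1.130 × 2.4746 = 2.7963
MRP = 6.66% − 0.80% = 5.86%
E(R) = R_f + β_L × MRP = 0.80% + 2.7963 × 5.86% = 17.19%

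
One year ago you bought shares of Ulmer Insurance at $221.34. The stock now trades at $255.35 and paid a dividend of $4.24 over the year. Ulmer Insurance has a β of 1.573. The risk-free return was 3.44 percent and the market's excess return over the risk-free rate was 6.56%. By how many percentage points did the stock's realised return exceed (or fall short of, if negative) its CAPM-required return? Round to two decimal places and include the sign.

+3.52%

Realised HPR = (P1 + D1 − P0) / P0 = (255.35 + 4.24 − 221.34) / 221.34 = 38.25 / 221.34 = 17.2811%
CAPM required = R_f + β·MRP = 3.44% + 1.573 × 6.56% = 13.75888%
α = realised − required = 17.2811% − 13.75888% = +3.52%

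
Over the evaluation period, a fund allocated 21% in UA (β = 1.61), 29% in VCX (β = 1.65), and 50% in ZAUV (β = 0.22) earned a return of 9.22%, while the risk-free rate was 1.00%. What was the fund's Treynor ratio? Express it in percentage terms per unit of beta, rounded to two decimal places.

8.87%

β_P = 0.21×1.61 + 0.29×1.65 + 0.50×0.22 = 0.9266
Treynor = (R_P − R_f) / β_P = (9.22% − 1.00%) / 0.9266 = 8.22% / 0.9266 = 8.87%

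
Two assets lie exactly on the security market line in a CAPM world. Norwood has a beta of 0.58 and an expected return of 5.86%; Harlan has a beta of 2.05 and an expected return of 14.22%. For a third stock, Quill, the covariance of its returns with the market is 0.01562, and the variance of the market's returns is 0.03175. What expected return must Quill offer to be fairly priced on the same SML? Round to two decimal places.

5.36%

MRP = (14.22% − 5.86%) / (2.05 − 0.58) = 5.6871%
R_f = 5.86% − 0.58 × 5.6871% = 2.5615%
β_Quill = Cov / Var(R_m) = 0.01562 / 0.03175 = 0.4920
E(R_Quill) = R_f + β × MRP = 2.5615% + 0.4920 × 5.6871% = 5.36%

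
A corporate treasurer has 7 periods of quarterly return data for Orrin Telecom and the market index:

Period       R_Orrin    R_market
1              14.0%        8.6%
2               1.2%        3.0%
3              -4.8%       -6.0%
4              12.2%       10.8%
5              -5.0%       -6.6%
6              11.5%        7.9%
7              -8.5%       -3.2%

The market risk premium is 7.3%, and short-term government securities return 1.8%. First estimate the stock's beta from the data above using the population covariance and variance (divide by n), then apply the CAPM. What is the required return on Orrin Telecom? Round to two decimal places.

Mean R_i = (14.0 + 1.2 − 4.8 + 12.2 − 5.0 + 11.5 − 8.5) / 7 = 2.9429%
Mean R_m = (8.6 + 3.0 − 6.0 + 10.8 − 6.6 + 7.9 − 3.2) / 7 = 2.0714%
Σ(R_i − R̄_i)(R_m − R̄_m) = 392.9386  ⇒  Cov = 392.9386 / 7 = 56.1341
Σ(R_m − R̄_m)² = 321.7743  ⇒  Var(R_m) = 321.7743 / 7 = 45.9678
β = Cov / Var(R_m) = 56.1341 / 45.9678 = 1.2212
E(R) = R_f + β × MRP = 1.8% + 1.2212 × 7.3% = 10.71%

10.71%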